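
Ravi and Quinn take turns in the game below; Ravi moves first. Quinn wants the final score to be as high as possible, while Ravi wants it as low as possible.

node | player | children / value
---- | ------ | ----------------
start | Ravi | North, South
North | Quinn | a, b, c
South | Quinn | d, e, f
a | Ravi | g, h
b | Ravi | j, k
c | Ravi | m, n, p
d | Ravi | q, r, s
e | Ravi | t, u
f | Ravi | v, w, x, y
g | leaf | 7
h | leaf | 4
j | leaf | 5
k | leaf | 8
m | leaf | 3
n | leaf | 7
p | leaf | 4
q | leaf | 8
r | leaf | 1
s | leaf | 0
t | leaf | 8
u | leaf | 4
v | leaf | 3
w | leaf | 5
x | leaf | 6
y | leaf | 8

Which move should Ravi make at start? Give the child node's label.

a (Ravi): min(7, 4) = 4
b (Ravi): min(5, 8) = 5
c (Ravi): min(3, 7, 4) = 3
North (Quinn): max(4, 5, 3) = 5
d (Ravi): min(8, 1, 0) = 0
e (Ravi): min(8, 4) = 4
f (Ravi): min(3, 5, 6, 8) = 3
South (Quinn): max(0, 4, 3) = 4
start (Ravi): min(5, 4) = 4
Ravi at start wants the lowest of {North=5, South=4}, so chooses South.

South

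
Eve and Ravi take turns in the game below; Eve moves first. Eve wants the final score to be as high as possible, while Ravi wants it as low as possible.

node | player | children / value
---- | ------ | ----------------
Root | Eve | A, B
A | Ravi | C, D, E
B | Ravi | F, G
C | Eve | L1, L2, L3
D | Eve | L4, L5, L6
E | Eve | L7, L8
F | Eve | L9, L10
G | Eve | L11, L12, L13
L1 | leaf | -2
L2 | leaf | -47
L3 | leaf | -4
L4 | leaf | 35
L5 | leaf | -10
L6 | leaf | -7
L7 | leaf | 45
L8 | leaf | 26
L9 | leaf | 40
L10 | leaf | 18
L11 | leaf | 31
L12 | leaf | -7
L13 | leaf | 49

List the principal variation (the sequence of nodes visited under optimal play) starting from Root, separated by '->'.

Root -> B -> F -> L9

C (Eve): max(-2, -47, -4) = -2
D (Eve): max(35, -10, -7) = 35
E (Eve): max(45, 26) = 45
A (Ravi): min(-2, 35, 45) = -2
F (Eve): max(40, 18) = 40
G (Eve): max(31, -7, 49) = 49
B (Ravi): min(40, 49) = 40
Root (Eve): max(-2, 40) = 40
At Root, Eve picks B (highest: 40).
At B, Ravi picks F (lowest: 40).
At F, Eve picks L9 (highest: 40).
Terminal value 40.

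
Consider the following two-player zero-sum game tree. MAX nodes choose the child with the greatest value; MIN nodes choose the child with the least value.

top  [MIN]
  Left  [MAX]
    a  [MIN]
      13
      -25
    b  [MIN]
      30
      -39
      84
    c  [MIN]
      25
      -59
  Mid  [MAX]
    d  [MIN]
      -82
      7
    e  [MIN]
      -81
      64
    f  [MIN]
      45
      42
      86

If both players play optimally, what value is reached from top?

a (MIN): min(13, -25) = -25
b (MIN): min(30, -39, 84) = -39
c (MIN): min(25, -59) = -59
Left (MAX): max(-25, -39, -59) = -25
d (MIN): min(-82, 7) = -82
e (MIN): min(-81, 64) = -81
f (MIN): min(45, 42, 86) = 42
Mid (MAX): max(-82, -81, 42) = 42
top (MIN): min(-25, 42) = -25

-25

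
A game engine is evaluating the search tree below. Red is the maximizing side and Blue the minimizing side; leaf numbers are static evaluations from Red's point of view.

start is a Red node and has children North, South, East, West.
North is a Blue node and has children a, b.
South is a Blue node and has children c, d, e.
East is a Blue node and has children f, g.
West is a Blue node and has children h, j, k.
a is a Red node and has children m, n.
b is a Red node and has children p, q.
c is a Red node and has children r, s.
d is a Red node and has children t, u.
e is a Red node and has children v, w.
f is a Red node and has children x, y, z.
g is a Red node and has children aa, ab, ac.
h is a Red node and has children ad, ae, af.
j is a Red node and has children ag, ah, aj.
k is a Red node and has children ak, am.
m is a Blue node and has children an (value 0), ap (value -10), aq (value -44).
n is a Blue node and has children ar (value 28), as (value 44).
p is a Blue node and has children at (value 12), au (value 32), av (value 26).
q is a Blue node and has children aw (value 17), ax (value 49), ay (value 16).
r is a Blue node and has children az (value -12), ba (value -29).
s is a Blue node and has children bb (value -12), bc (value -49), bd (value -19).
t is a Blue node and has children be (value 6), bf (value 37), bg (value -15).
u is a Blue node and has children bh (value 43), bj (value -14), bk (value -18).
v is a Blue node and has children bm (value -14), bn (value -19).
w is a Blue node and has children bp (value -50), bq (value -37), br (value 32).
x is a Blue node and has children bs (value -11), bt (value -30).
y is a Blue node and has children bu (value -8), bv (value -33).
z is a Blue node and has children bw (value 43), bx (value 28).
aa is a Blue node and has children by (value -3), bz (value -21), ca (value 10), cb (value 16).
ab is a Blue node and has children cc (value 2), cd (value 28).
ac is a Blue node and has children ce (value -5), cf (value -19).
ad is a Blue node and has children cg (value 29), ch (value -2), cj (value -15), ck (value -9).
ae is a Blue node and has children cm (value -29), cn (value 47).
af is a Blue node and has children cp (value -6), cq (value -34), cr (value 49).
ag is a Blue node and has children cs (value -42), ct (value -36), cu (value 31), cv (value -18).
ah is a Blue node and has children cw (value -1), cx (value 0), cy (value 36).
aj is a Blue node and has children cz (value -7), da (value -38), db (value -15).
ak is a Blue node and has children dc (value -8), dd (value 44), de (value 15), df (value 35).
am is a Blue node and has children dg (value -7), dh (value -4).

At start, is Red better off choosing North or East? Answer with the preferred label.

m (Blue): min(0, -10, -44) = -44
n (Blue): min(28, 44) = 28
a (Red): max(-44, 28) = 28
p (Blue): min(12, 32, 26) = 12
q (Blue): min(17, 49, 16) = 16
b (Red): max(12, 16) = 16
North (Blue): min(28, 16) = 16
x (Blue): min(-11, -30) = -30
y (Blue): min(-8, -33) = -33
z (Blue): min(43, 28) = 28
f (Red): max(-30, -33, 28) = 28
aa (Blue): min(-3, -21, 10, 16) = -21
ab (Blue): min(2, 28) = 2
ac (Blue): min(-5, -19) = -19
g (Red): max(-21, 2, -19) = 2
East (Blue): min(28, 2) = 2
Red prefers the higher value; North=16, East=2. North is better since 16 > 2.

North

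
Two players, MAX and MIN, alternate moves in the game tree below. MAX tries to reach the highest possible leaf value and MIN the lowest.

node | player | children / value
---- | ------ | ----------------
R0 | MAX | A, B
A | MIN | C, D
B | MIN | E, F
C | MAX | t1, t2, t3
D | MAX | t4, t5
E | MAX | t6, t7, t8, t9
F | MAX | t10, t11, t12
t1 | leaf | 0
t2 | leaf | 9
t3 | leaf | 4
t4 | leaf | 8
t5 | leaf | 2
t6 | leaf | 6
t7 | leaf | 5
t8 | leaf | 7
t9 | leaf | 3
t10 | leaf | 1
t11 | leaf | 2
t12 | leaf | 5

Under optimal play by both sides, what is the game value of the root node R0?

8

C (MAX): max(0, 9, 4) = 9
D (MAX): max(8, 2) = 8
A (MIN): min(9, 8) = 8
E (MAX): max(6, 5, 7, 3) = 7
F (MAX): max(1, 2, 5) = 5
B (MIN): min(7, 5) = 5
R0 (MAX): max(8, 5) = 8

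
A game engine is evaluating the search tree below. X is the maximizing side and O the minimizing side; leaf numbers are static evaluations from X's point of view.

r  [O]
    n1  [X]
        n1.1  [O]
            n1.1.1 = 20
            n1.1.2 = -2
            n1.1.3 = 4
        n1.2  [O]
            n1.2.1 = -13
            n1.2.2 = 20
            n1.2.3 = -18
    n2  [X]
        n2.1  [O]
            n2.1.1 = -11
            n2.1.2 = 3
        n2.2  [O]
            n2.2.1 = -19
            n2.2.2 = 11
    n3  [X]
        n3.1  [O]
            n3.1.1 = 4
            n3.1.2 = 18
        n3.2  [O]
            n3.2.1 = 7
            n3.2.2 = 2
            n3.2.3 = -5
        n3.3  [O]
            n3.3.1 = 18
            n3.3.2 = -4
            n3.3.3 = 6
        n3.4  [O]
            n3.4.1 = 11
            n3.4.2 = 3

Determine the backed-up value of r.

n1.1 (O): min(20, -2, 4) = -2
n1.2 (O): min(-13, 20, -18) = -18
n1 (X): max(-2, -18) = -2
n2.1 (O): min(-11, 3) = -11
n2.2 (O): min(-19, 11) = -19
n2 (X): max(-11, -19) = -11
n3.1 (O): min(4, 18) = 4
n3.2 (O): min(7, 2, -5) = -5
n3.3 (O): min(18, -4, 6) = -4
n3.4 (O): min(11, 3) = 3
n3 (X): max(4, -5, -4, 3) = 4
r (O): min(-2, -11, 4) = -11

-11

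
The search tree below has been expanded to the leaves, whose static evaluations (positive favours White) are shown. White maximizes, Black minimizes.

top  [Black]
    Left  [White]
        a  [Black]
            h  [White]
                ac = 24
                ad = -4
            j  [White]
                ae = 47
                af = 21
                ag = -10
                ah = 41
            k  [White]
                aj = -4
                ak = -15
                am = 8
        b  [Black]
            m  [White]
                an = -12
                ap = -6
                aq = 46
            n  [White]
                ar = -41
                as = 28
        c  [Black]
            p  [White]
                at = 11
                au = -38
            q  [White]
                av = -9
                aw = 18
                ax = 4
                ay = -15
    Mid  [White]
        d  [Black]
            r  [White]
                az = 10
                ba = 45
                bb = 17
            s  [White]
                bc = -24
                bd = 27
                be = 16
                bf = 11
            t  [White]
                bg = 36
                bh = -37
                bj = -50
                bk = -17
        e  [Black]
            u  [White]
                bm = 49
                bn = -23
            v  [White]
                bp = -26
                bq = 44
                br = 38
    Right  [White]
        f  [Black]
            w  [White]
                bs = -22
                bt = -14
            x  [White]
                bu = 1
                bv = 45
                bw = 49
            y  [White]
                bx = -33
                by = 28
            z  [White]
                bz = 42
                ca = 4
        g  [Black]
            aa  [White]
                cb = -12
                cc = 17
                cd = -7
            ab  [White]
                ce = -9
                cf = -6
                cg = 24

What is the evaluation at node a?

8

h (White): max(24, -4) = 24
j (White): max(47, 21, -10, 41) = 47
k (White): max(-4, -15, 8) = 8
a (Black): min(24, 47, 8) = 8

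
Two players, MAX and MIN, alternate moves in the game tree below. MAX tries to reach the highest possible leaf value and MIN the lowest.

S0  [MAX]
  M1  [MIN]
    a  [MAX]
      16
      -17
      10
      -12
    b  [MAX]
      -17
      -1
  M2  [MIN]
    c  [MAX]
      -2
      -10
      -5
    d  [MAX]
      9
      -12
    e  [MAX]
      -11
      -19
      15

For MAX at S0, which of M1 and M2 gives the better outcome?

a (MAX): max(16, -17, 10, -12) = 16
b (MAX): max(-17, -1) = -1
M1 (MIN): min(16, -1) = -1
c (MAX): max(-2, -10, -5) = -2
d (MAX): max(9, -12) = 9
e (MAX): max(-11, -19, 15) = 15
M2 (MIN): min(-2, 9, 15) = -2
MAX prefers the higher value; M1=-1, M2=-2. M1 is better since -1 > -2.

M1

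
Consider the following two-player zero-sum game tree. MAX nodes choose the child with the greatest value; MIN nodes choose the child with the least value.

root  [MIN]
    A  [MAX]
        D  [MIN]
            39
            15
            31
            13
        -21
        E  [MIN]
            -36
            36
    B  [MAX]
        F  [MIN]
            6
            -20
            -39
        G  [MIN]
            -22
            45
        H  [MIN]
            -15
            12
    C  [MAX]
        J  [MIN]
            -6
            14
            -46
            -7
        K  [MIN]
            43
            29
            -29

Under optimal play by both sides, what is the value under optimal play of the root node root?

D (MIN): min(39, 15, 31, 13) = 13
E (MIN): min(-36, 36) = -36
A (MAX): max(13, -21, -36) = 13
F (MIN): min(6, -20, -39) = -39
G (MIN): min(-22, 45) = -22
H (MIN): min(-15, 12) = -15
B (MAX): max(-39, -22, -15) = -15
J (MIN): min(-6, 14, -46, -7) = -46
K (MIN): min(43, 29, -29) = -29
C (MAX): max(-46, -29) = -29
root (MIN): min(13, -15, -29) = -29

-29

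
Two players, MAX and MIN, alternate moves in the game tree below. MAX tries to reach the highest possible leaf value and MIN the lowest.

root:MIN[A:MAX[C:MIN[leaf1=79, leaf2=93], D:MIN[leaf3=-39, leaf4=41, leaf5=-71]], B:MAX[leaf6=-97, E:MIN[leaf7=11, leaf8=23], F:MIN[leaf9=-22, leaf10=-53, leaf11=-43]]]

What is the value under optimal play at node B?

11

E (MIN): min(11, 23) = 11
F (MIN): min(-22, -53, -43) = -53
B (MAX): max(-97, 11, -53) = 11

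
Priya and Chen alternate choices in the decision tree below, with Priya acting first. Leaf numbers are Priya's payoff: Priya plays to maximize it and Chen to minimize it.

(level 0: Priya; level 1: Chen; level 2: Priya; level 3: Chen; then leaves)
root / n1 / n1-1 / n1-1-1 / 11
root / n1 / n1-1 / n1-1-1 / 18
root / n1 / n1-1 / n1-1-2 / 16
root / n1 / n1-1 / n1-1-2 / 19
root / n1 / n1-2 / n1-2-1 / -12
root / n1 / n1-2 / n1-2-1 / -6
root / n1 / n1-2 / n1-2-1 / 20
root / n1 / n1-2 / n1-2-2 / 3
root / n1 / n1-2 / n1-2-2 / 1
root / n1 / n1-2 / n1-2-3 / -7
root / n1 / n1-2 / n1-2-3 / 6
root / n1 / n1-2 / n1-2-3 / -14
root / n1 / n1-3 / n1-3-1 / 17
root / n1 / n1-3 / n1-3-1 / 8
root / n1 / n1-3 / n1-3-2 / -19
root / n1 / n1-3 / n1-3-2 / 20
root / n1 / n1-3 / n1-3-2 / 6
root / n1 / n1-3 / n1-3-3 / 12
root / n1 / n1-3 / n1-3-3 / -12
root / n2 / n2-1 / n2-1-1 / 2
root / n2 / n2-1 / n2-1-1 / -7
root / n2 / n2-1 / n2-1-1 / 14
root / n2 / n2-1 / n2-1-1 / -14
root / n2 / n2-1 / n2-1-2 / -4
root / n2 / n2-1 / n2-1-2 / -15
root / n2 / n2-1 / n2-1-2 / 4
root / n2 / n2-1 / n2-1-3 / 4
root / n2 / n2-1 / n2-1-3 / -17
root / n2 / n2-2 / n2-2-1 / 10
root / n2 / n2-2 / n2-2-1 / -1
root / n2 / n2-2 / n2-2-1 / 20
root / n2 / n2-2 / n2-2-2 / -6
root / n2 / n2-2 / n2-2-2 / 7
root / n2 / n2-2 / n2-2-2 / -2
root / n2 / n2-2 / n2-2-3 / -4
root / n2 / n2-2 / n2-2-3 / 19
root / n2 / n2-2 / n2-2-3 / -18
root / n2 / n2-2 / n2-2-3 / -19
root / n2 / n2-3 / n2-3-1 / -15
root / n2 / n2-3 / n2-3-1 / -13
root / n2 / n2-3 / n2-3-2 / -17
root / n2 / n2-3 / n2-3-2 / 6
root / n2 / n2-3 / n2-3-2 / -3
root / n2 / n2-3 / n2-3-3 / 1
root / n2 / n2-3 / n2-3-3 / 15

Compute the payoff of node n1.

n1-1-1 (Chen): min(11, 18) = 11
n1-1-2 (Chen): min(16, 19) = 16
n1-1 (Priya): max(11, 16) = 16
n1-2-1 (Chen): min(-12, -6, 20) = -12
n1-2-2 (Chen): min(3, 1) = 1
n1-2-3 (Chen): min(-7, 6, -14) = -14
n1-2 (Priya): max(-12, 1, -14) = 1
n1-3-1 (Chen): min(17, 8) = 8
n1-3-2 (Chen): min(-19, 20, 6) = -19
n1-3-3 (Chen): min(12, -12) = -12
n1-3 (Priya): max(8, -19, -12) = 8
n1 (Chen): min(16, 1, 8) = 1

1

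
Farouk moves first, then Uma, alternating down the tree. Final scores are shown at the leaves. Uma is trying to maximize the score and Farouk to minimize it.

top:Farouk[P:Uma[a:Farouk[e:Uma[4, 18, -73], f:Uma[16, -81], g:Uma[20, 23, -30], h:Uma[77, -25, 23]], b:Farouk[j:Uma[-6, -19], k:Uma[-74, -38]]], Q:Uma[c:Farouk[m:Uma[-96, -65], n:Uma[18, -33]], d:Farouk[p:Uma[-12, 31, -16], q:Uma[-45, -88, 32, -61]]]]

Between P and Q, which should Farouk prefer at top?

e (Uma): max(4, 18, -73) = 18
f (Uma): max(16, -81) = 16
g (Uma): max(20, 23, -30) = 23
h (Uma): max(77, -25, 23) = 77
a (Farouk): min(18, 16, 23, 77) = 16
j (Uma): max(-6, -19) = -6
k (Uma): max(-74, -38) = -38
b (Farouk): min(-6, -38) = -38
P (Uma): max(16, -38) = 16
m (Uma): max(-96, -65) = -65
n (Uma): max(18, -33) = 18
c (Farouk): min(-65, 18) = -65
p (Uma): max(-12, 31, -16) = 31
q (Uma): max(-45, -88, 32, -61) = 32
d (Farouk): min(31, 32) = 31
Q (Uma): max(-65, 31) = 31
Farouk prefers the lower value; P=16, Q=31. P is better since 16 < 31.

P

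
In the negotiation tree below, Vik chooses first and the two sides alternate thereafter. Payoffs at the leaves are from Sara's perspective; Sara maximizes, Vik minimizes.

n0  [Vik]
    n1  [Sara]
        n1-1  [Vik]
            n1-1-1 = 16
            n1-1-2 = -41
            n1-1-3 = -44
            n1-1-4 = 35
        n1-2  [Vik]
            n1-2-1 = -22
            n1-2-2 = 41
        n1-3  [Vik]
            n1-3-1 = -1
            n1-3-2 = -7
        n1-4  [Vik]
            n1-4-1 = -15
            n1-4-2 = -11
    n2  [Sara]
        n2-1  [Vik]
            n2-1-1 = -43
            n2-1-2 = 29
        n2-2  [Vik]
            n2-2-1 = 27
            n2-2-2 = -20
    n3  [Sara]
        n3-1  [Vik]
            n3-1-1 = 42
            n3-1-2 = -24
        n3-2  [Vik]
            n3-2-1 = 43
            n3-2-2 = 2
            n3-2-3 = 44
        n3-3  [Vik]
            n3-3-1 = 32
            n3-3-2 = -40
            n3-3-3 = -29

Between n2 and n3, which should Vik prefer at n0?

n2

n2-1 (Vik): min(-43, 29) = -43
n2-2 (Vik): min(27, -20) = -20
n2 (Sara): max(-43, -20) = -20
n3-1 (Vik): min(42, -24) = -24
n3-2 (Vik): min(43, 2, 44) = 2
n3-3 (Vik): min(32, -40, -29) = -40
n3 (Sara): max(-24, 2, -40) = 2
Vik prefers the lower value; n2=-20, n3=2. n2 is better since -20 < 2.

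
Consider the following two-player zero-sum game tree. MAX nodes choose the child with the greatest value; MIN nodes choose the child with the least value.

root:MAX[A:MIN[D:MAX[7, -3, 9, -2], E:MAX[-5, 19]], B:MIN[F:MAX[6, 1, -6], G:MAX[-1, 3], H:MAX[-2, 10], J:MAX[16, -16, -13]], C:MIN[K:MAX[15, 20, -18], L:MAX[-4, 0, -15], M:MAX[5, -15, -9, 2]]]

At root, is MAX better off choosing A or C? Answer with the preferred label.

D (MAX): max(7, -3, 9, -2) = 9
E (MAX): max(-5, 19) = 19
A (MIN): min(9, 19) = 9
K (MAX): max(15, 20, -18) = 20
L (MAX): max(-4, 0, -15) = 0
M (MAX): max(5, -15, -9, 2) = 5
C (MIN): min(20, 0, 5) = 0
MAX prefers the higher value; A=9, C=0. A is better since 9 > 0.

A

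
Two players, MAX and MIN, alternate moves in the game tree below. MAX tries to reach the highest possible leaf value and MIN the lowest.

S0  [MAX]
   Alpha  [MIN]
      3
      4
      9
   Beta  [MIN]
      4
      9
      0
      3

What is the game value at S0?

Alpha (MIN): min(3, 4, 9) = 3
Beta (MIN): min(4, 9, 0, 3) = 0
S0 (MAX): max(3, 0) = 3

3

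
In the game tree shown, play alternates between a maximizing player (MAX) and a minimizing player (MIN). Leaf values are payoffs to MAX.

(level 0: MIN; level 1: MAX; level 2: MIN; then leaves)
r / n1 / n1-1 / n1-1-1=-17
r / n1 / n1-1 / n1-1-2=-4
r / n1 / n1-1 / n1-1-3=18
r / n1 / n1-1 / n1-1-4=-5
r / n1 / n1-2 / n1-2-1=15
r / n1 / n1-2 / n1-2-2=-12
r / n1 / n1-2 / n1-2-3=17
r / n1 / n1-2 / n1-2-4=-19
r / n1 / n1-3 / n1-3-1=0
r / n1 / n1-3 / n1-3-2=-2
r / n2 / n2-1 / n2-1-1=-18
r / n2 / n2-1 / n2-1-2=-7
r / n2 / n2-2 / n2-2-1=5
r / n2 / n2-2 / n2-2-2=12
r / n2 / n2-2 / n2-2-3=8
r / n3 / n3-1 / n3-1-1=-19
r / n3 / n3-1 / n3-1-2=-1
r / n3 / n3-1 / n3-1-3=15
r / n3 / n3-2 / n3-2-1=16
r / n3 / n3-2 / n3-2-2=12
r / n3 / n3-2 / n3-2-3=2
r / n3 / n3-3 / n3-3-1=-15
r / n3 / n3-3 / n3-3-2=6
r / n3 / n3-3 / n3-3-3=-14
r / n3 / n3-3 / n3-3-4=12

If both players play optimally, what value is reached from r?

n1-1 (MIN): min(-17, -4, 18, -5) = -17
n1-2 (MIN): min(15, -12, 17, -19) = -19
n1-3 (MIN): min(0, -2) = -2
n1 (MAX): max(-17, -19, -2) = -2
n2-1 (MIN): min(-18, -7) = -18
n2-2 (MIN): min(5, 12, 8) = 5
n2 (MAX): max(-18, 5) = 5
n3-1 (MIN): min(-19, -1, 15) = -19
n3-2 (MIN): min(16, 12, 2) = 2
n3-3 (MIN): min(-15, 6, -14, 12) = -15
n3 (MAX): max(-19, 2, -15) = 2
r (MIN): min(-2, 5, 2) = -2

-2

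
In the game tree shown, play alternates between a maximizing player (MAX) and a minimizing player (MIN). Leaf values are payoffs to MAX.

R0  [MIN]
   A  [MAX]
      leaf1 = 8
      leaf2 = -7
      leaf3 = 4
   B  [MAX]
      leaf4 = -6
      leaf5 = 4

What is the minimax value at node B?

B (MAX): max(-6, 4) = 4

4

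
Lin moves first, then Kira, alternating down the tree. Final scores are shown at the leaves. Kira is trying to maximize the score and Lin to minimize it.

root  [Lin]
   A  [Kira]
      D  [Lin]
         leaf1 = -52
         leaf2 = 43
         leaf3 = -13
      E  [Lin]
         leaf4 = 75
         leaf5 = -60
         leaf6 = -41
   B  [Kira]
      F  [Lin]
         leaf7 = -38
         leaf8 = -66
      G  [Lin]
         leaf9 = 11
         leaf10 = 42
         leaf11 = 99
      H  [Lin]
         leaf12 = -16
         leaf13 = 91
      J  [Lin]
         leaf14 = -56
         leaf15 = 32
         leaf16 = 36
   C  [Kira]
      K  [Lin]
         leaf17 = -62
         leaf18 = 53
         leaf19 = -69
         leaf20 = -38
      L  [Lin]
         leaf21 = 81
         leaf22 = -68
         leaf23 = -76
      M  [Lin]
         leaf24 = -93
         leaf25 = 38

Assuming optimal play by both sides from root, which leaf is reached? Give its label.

leaf19

D (Lin): min(-52, 43, -13) = -52
E (Lin): min(75, -60, -41) = -60
A (Kira): max(-52, -60) = -52
F (Lin): min(-38, -66) = -66
G (Lin): min(11, 42, 99) = 11
H (Lin): min(-16, 91) = -16
J (Lin): min(-56, 32, 36) = -56
B (Kira): max(-66, 11, -16, -56) = 11
K (Lin): min(-62, 53, -69, -38) = -69
L (Lin): min(81, -68, -76) = -76
M (Lin): min(-93, 38) = -93
C (Kira): max(-69, -76, -93) = -69
root (Lin): min(-52, 11, -69) = -69
At root, Lin picks C (lowest: -69).
At C, Kira picks K (highest: -69).
At K, Lin picks leaf19 (lowest: -69).
Terminal value -69.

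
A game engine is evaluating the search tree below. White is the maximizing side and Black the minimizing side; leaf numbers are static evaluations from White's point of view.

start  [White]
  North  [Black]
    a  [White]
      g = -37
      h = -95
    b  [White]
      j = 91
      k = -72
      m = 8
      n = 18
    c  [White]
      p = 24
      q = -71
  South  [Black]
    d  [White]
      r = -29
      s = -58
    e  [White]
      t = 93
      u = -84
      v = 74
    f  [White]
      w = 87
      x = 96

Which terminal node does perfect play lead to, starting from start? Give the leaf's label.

a (White): max(-37, -95) = -37
b (White): max(91, -72, 8, 18) = 91
c (White): max(24, -71) = 24
North (Black): min(-37, 91, 24) = -37
d (White): max(-29, -58) = -29
e (White): max(93, -84, 74) = 93
f (White): max(87, 96) = 96
South (Black): min(-29, 93, 96) = -29
start (White): max(-37, -29) = -29
At start, White picks South (highest: -29).
At South, Black picks d (lowest: -29).
At d, White picks r (highest: -29).
Terminal value -29.

r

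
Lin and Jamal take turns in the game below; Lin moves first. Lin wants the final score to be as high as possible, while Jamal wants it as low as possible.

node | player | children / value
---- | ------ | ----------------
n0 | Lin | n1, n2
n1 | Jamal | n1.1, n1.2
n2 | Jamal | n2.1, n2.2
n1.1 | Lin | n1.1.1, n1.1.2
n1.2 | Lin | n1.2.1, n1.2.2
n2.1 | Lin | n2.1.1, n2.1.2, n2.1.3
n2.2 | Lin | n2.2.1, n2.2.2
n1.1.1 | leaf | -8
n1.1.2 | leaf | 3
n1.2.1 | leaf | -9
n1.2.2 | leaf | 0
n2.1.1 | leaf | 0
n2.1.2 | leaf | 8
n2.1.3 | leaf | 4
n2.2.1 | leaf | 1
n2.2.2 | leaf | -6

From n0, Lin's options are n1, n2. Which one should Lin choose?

n1.1 (Lin): max(-8, 3) = 3
n1.2 (Lin): max(-9, 0) = 0
n1 (Jamal): min(3, 0) = 0
n2.1 (Lin): max(0, 8, 4) = 8
n2.2 (Lin): max(1, -6) = 1
n2 (Jamal): min(8, 1) = 1
n0 (Lin): max(0, 1) = 1
Lin at n0 wants the highest of {n1=0, n2=1}, so chooses n2.

n2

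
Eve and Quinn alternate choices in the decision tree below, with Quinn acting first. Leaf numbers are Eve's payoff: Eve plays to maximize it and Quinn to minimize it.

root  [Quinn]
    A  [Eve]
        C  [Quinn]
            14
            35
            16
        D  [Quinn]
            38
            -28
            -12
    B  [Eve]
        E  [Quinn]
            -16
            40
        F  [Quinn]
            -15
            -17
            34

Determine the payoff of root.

-16

C (Quinn): min(14, 35, 16) = 14
D (Quinn): min(38, -28, -12) = -28
A (Eve): max(14, -28) = 14
E (Quinn): min(-16, 40) = -16
F (Quinn): min(-15, -17, 34) = -17
B (Eve): max(-16, -17) = -16
root (Quinn): min(14, -16) = -16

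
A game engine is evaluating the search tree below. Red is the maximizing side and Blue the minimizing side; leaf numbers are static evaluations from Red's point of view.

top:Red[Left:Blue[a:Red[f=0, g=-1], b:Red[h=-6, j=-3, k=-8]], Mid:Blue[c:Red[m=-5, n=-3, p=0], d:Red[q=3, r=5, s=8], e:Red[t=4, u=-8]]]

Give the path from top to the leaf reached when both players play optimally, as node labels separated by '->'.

a (Red): max(0, -1) = 0
b (Red): max(-6, -3, -8) = -3
Left (Blue): min(0, -3) = -3
c (Red): max(-5, -3, 0) = 0
d (Red): max(3, 5, 8) = 8
e (Red): max(4, -8) = 4
Mid (Blue): min(0, 8, 4) = 0
top (Red): max(-3, 0) = 0
At top, Red picks Mid (highest: 0).
At Mid, Blue picks c (lowest: 0).
At c, Red picks p (highest: 0).
Terminal value 0.

top -> Mid -> c -> p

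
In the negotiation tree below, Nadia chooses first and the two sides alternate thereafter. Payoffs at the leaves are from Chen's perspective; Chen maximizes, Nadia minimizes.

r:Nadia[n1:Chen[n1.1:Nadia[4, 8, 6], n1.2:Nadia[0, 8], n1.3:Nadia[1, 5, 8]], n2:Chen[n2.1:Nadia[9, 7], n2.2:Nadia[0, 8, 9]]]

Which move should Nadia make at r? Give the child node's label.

n1.1 (Nadia): min(4, 8, 6) = 4
n1.2 (Nadia): min(0, 8) = 0
n1.3 (Nadia): min(1, 5, 8) = 1
n1 (Chen): max(4, 0, 1) = 4
n2.1 (Nadia): min(9, 7) = 7
n2.2 (Nadia): min(0, 8, 9) = 0
n2 (Chen): max(7, 0) = 7
r (Nadia): min(4, 7) = 4
Nadia at r wants the lowest of {n1=4, n2=7}, so chooses n1.

n1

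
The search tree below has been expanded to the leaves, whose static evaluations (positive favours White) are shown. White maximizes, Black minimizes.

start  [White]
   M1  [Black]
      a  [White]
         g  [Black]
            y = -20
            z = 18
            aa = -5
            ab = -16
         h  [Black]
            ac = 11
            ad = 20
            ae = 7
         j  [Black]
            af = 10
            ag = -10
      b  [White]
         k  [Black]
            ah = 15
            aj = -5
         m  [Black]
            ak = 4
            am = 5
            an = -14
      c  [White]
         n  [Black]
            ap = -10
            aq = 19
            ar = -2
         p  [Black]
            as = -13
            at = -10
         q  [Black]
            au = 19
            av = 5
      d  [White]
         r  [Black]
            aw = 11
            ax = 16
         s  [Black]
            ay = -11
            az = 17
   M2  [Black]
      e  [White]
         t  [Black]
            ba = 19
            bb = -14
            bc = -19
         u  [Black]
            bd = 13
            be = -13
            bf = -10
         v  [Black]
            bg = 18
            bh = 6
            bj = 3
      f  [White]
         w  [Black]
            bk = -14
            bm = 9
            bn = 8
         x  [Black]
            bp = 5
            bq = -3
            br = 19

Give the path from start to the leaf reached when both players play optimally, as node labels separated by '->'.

start -> M2 -> f -> x -> bq

g (Black): min(-20, 18, -5, -16) = -20
h (Black): min(11, 20, 7) = 7
j (Black): min(10, -10) = -10
a (White): max(-20, 7, -10) = 7
k (Black): min(15, -5) = -5
m (Black): min(4, 5, -14) = -14
b (White): max(-5, -14) = -5
n (Black): min(-10, 19, -2) = -10
p (Black): min(-13, -10) = -13
q (Black): min(19, 5) = 5
c (White): max(-10, -13, 5) = 5
r (Black): min(11, 16) = 11
s (Black): min(-11, 17) = -11
d (White): max(11, -11) = 11
M1 (Black): min(7, -5, 5, 11) = -5
t (Black): min(19, -14, -19) = -19
u (Black): min(13, -13, -10) = -13
v (Black): min(18, 6, 3) = 3
e (White): max(-19, -13, 3) = 3
w (Black): min(-14, 9, 8) = -14
x (Black): min(5, -3, 19) = -3
f (White): max(-14, -3) = -3
M2 (Black): min(3, -3) = -3
start (White): max(-5, -3) = -3
At start, White picks M2 (highest: -3).
At M2, Black picks f (lowest: -3).
At f, White picks x (highest: -3).
At x, Black picks bq (lowest: -3).
Terminal value -3.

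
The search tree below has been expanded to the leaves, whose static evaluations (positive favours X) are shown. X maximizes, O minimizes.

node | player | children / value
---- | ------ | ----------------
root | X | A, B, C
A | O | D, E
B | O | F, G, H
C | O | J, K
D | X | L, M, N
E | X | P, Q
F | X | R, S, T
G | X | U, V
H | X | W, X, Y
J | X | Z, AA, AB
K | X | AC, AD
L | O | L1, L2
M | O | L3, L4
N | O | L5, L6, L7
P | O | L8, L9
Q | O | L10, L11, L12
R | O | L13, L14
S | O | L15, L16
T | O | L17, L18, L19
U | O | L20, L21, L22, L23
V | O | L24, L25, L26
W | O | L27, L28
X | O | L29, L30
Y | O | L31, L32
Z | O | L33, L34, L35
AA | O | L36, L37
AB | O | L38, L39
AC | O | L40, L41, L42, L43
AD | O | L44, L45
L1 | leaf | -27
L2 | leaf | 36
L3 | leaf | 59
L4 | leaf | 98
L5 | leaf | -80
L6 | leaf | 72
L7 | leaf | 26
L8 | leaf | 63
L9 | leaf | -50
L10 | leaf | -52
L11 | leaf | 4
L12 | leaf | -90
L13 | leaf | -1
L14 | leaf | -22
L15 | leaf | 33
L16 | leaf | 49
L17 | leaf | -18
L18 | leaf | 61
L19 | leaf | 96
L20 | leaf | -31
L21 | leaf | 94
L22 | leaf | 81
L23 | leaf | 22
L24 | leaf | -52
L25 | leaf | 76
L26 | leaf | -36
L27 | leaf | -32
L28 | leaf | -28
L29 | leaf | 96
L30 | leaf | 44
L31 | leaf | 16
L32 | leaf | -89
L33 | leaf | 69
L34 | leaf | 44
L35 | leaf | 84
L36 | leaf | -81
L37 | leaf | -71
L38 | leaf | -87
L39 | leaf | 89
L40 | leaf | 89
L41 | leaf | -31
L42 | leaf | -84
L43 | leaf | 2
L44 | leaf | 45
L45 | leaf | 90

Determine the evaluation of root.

L (O): min(-27, 36) = -27
M (O): min(59, 98) = 59
N (O): min(-80, 72, 26) = -80
D (X): max(-27, 59, -80) = 59
P (O): min(63, -50) = -50
Q (O): min(-52, 4, -90) = -90
E (X): max(-50, -90) = -50
A (O): min(59, -50) = -50
R (O): min(-1, -22) = -22
S (O): min(33, 49) = 33
T (O): min(-18, 61, 96) = -18
F (X): max(-22, 33, -18) = 33
U (O): min(-31, 94, 81, 22) = -31
V (O): min(-52, 76, -36) = -52
G (X): max(-31, -52) = -31
W (O): min(-32, -28) = -32
X (O): min(96, 44) = 44
Y (O): min(16, -89) = -89
H (X): max(-32, 44, -89) = 44
B (O): min(33, -31, 44) = -31
Z (O): min(69, 44, 84) = 44
AA (O): min(-81, -71) = -81
AB (O): min(-87, 89) = -87
J (X): max(44, -81, -87) = 44
AC (O): min(89, -31, -84, 2) = -84
AD (O): min(45, 90) = 45
K (X): max(-84, 45) = 45
C (O): min(44, 45) = 44
root (X): max(-50, -31, 44) = 44

44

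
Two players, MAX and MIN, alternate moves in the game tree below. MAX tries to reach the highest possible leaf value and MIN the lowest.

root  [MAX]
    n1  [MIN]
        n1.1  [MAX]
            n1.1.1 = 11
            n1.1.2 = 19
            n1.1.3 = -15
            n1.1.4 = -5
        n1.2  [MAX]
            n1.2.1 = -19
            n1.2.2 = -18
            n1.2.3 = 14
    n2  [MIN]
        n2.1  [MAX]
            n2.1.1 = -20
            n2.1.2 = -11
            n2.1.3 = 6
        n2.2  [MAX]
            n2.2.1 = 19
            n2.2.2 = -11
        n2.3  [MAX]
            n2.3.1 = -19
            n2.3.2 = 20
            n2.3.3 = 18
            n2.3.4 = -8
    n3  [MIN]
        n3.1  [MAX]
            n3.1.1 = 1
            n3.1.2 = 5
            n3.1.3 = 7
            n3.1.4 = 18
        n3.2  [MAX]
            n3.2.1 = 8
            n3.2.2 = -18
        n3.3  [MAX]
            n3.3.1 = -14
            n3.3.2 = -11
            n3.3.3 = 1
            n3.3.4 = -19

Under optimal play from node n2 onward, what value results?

n2.1 (MAX): max(-20, -11, 6) = 6
n2.2 (MAX): max(19, -11) = 19
n2.3 (MAX): max(-19, 20, 18, -8) = 20
n2 (MIN): min(6, 19, 20) = 6

6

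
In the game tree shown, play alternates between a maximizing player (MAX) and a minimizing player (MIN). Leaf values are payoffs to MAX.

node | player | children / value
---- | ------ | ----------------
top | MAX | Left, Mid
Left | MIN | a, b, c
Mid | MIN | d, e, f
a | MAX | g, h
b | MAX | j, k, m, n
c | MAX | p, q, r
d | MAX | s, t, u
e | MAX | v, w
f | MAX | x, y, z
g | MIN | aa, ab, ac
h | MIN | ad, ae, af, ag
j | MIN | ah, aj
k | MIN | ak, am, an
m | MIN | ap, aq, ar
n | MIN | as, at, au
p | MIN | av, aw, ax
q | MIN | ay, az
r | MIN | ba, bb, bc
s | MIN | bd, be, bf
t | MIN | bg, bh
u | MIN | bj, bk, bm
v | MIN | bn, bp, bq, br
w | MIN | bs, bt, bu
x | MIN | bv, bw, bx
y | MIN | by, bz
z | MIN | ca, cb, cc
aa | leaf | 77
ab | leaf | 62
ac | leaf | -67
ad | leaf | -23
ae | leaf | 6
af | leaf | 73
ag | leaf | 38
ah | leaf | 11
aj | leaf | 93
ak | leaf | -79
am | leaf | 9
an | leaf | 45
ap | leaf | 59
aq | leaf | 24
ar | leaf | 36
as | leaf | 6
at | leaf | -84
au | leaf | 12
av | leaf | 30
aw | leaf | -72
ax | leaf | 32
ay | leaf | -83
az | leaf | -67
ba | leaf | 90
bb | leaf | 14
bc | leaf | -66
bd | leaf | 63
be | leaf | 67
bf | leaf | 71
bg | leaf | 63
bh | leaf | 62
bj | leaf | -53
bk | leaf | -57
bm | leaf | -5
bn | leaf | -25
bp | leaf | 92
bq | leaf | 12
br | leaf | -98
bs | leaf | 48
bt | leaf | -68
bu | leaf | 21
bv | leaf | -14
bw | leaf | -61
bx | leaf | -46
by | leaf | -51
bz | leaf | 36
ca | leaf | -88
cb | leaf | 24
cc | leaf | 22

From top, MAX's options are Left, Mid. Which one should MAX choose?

g (MIN): min(77, 62, -67) = -67
h (MIN): min(-23, 6, 73, 38) = -23
a (MAX): max(-67, -23) = -23
j (MIN): min(11, 93) = 11
k (MIN): min(-79, 9, 45) = -79
m (MIN): min(59, 24, 36) = 24
n (MIN): min(6, -84, 12) = -84
b (MAX): max(11, -79, 24, -84) = 24
p (MIN): min(30, -72, 32) = -72
q (MIN): min(-83, -67) = -83
r (MIN): min(90, 14, -66) = -66
c (MAX): max(-72, -83, -66) = -66
Left (MIN): min(-23, 24, -66) = -66
s (MIN): min(63, 67, 71) = 63
t (MIN): min(63, 62) = 62
u (MIN): min(-53, -57, -5) = -57
d (MAX): max(63, 62, -57) = 63
v (MIN): min(-25, 92, 12, -98) = -98
w (MIN): min(48, -68, 21) = -68
e (MAX): max(-98, -68) = -68
x (MIN): min(-14, -61, -46) = -61
y (MIN): min(-51, 36) = -51
z (MIN): min(-88, 24, 22) = -88
f (MAX): max(-61, -51, -88) = -51
Mid (MIN): min(63, -68, -51) = -68
top (MAX): max(-66, -68) = -66
MAX at top wants the highest of {Left=-66, Mid=-68}, so chooses Left.

Left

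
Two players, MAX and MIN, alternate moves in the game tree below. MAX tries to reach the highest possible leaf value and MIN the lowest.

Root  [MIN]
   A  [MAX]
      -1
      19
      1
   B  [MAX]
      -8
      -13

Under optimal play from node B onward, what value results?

B (MAX): max(-8, -13) = -8

-8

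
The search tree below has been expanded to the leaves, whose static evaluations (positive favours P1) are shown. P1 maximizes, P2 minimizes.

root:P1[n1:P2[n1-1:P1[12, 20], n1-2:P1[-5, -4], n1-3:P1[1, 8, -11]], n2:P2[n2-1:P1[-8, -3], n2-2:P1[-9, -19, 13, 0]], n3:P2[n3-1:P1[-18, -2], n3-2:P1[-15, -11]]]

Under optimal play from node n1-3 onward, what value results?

n1-3 (P1): max(1, 8, -11) = 8

8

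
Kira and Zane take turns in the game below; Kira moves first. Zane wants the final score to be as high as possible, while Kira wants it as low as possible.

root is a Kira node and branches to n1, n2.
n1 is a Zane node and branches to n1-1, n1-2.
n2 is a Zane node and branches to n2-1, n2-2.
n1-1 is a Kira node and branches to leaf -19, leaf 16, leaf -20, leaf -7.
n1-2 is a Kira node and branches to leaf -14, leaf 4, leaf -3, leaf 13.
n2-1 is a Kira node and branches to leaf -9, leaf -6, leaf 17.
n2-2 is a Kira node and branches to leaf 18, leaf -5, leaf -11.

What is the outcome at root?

-14

n1-1 (Kira): min(-19, 16, -20, -7) = -20
n1-2 (Kira): min(-14, 4, -3, 13) = -14
n1 (Zane): max(-20, -14) = -14
n2-1 (Kira): min(-9, -6, 17) = -9
n2-2 (Kira): min(18, -5, -11) = -11
n2 (Zane): max(-9, -11) = -9
root (Kira): min(-14, -9) = -14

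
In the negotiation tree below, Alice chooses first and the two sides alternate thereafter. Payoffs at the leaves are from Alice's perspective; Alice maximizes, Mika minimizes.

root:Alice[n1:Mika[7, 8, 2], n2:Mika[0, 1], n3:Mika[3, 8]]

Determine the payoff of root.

n1 (Mika): min(7, 8, 2) = 2
n2 (Mika): min(0, 1) = 0
n3 (Mika): min(3, 8) = 3
root (Alice): max(2, 0, 3) = 3

3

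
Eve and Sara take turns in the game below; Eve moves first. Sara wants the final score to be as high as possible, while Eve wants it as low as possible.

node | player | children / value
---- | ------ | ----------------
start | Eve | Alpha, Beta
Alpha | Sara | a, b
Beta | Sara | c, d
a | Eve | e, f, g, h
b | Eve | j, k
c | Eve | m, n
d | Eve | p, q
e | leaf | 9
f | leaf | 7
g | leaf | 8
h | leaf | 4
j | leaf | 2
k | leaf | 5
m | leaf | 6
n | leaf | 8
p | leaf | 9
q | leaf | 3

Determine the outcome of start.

a (Eve): min(9, 7, 8, 4) = 4
b (Eve): min(2, 5) = 2
Alpha (Sara): max(4, 2) = 4
c (Eve): min(6, 8) = 6
d (Eve): min(9, 3) = 3
Beta (Sara): max(6, 3) = 6
start (Eve): min(4, 6) = 4

4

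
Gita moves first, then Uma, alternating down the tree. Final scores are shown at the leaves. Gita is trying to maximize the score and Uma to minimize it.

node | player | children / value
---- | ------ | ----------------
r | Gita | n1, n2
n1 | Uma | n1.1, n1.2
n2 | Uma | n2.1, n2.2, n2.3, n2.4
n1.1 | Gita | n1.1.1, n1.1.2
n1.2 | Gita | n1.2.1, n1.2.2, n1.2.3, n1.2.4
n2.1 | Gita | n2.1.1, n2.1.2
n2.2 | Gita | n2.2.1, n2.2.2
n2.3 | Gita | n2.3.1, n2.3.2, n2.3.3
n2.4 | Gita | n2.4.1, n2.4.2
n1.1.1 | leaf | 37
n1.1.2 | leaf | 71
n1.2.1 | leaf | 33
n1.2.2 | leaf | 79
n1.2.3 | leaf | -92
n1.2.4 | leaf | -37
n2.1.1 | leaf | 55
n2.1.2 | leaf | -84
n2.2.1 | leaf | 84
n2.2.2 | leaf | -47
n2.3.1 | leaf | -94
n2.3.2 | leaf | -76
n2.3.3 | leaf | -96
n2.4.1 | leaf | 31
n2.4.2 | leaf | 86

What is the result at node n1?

71

n1.1 (Gita): max(37, 71) = 71
n1.2 (Gita): max(33, 79, -92, -37) = 79
n1 (Uma): min(71, 79) = 71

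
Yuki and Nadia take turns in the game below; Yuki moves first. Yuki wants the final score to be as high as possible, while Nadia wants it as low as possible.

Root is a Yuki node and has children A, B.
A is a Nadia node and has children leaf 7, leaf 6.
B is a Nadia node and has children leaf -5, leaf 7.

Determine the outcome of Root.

6

A (Nadia): min(7, 6) = 6
B (Nadia): min(-5, 7) = -5
Root (Yuki): max(6, -5) = 6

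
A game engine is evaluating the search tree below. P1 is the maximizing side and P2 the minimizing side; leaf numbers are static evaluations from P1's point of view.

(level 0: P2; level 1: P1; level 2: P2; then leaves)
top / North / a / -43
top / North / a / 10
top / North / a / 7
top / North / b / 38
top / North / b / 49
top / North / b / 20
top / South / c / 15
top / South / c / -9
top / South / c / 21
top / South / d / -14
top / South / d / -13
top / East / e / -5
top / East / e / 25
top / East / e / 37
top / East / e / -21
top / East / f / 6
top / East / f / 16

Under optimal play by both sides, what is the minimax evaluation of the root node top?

-9

a (P2): min(-43, 10, 7) = -43
b (P2): min(38, 49, 20) = 20
North (P1): max(-43, 20) = 20
c (P2): min(15, -9, 21) = -9
d (P2): min(-14, -13) = -14
South (P1): max(-9, -14) = -9
e (P2): min(-5, 25, 37, -21) = -21
f (P2): min(6, 16) = 6
East (P1): max(-21, 6) = 6
top (P2): min(20, -9, 6) = -9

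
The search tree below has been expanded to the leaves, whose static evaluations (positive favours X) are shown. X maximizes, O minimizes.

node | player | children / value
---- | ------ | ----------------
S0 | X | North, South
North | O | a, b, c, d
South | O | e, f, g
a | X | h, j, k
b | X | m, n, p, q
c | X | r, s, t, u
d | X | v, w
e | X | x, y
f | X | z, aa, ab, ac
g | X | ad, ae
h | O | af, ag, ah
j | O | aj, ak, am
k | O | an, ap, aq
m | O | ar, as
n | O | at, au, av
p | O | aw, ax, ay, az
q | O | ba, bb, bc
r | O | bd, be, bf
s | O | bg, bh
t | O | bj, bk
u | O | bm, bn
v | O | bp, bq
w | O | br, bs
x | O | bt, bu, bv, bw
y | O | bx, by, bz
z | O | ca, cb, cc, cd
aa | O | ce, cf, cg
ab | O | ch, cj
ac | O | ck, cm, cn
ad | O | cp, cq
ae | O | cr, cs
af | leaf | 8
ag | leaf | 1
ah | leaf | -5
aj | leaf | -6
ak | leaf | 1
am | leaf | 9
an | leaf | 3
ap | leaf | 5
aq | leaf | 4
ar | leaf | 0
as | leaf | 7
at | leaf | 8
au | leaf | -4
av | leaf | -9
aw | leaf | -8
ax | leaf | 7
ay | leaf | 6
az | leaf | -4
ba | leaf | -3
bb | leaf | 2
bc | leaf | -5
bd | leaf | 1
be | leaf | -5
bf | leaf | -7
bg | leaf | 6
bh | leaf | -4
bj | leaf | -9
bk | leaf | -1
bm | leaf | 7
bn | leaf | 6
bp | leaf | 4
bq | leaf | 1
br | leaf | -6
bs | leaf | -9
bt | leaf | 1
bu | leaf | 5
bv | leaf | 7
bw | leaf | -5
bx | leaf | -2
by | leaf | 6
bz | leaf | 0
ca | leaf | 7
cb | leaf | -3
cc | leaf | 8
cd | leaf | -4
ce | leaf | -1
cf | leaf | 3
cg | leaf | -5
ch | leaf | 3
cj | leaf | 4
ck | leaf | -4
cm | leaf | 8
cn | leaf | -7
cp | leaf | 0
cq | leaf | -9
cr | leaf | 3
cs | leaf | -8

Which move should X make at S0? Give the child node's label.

North

h (O): min(8, 1, -5) = -5
j (O): min(-6, 1, 9) = -6
k (O): min(3, 5, 4) = 3
a (X): max(-5, -6, 3) = 3
m (O): min(0, 7) = 0
n (O): min(8, -4, -9) = -9
p (O): min(-8, 7, 6, -4) = -8
q (O): min(-3, 2, -5) = -5
b (X): max(0, -9, -8, -5) = 0
r (O): min(1, -5, -7) = -7
s (O): min(6, -4) = -4
t (O): min(-9, -1) = -9
u (O): min(7, 6) = 6
c (X): max(-7, -4, -9, 6) = 6
v (O): min(4, 1) = 1
w (O): min(-6, -9) = -9
d (X): max(1, -9) = 1
North (O): min(3, 0, 6, 1) = 0
x (O): min(1, 5, 7, -5) = -5
y (O): min(-2, 6, 0) = -2
e (X): max(-5, -2) = -2
z (O): min(7, -3, 8, -4) = -4
aa (O): min(-1, 3, -5) = -5
ab (O): min(3, 4) = 3
ac (O): min(-4, 8, -7) = -7
f (X): max(-4, -5, 3, -7) = 3
ad (O): min(0, -9) = -9
ae (O): min(3, -8) = -8
g (X): max(-9, -8) = -8
South (O): min(-2, 3, -8) = -8
S0 (X): max(0, -8) = 0
X at S0 wants the highest of {North=0, South=-8}, so chooses North.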